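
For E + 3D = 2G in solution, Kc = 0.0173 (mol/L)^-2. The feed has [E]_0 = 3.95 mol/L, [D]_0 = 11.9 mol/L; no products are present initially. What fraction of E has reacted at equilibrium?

Let X = conversion of E; extent ξ = 3.95·X mol/L.
Concentrations: [E] = 3.95 − 3.95X; [D] = 11.9 − 11.9X; [G] = 7.9X.
Kc = [G]^2 / ([E] [D]^3).
This equals 0.0173 at X = 0.435 (the root in 0 < X < 1).

X = 0.435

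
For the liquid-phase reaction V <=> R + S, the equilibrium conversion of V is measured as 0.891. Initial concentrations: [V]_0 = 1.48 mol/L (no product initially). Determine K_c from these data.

Let X = conversion of V.
Concentrations: [V] = 1.48 − 1.48X; [R] = 1.48X; [S] = 1.48X.
At X = 0.891: [V] = 0.161, [R] = 1.32, [S] = 1.32.
K_c = [R] [S] / ([V]) = 10.8 mol/L.

K_c = 10.8 mol/L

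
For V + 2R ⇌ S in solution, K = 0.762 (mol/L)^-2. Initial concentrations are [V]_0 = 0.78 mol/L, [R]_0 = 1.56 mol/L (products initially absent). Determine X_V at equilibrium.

Let X = conversion of V; extent ξ = 0.78·X mol/L.
Concentrations: [V] = 0.78 − 0.78X; [R] = 1.56 − 1.56X; [S] = 0.78X.
K = [S] / ([V] [R]^2).
Setting equal to 0.762 and solving for X on (0,1) gives X = 0.400.

X = 0.400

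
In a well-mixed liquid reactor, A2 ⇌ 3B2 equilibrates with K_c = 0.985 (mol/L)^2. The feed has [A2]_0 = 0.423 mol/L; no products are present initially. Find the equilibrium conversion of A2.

X = 0.475

Let X = conversion of A2; extent ξ = 0.423·X mol/L.
Concentrations: [A2] = 0.423 − 0.423X; [B2] = 1.27X.
K_c = [B2]^3 / ([A2]).
This equals 0.985 at X = 0.475 (the root in 0 < X < 1).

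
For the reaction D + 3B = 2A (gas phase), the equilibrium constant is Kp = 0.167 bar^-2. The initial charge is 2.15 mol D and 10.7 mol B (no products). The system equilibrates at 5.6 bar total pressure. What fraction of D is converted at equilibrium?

X = 0.689

Basis: 2.15 mol D initially; let X = conversion of D. Extent ξ = 2.15X.
Species balance: n_D = 2.15 − 2.15X; n_B = 10.7 − 6.45X; n_A = 4.3X.
Total moles n_T = 12.8 − 4.3X.
y_i = n_i/n_T, p_i = y_i·P. Kp = p_A^2 / (p_D p_B^3).
Setting this equal to 0.167 bar^-2 and taking the physical root (0 < X < 1) gives X = 0.689.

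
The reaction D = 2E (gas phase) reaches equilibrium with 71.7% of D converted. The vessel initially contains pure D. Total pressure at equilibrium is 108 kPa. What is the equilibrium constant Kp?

Kp = 457 kPa

Let X = conversion of D (basis 1 mol D); extent of reaction ξ = X.
Species balance: n_D = 1 − X; n_E = 2X.
Total moles n_T = 1 + X.
At X = 0.717: n_D = 0.283, n_E = 1.43, n_T = 1.72.
p_i = (n_i/n_T)·P. Kp = p_E^2 / (p_D) = 457 kPa.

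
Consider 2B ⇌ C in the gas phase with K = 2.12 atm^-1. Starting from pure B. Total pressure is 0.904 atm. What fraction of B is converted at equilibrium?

Let X = conversion of B (basis 1 mol B); extent of reaction ξ = 0.5X.
At extent ξ: n_B = 1 − X; n_C = 0.5X.
n_T = Σnᵢ = 1 − 0.5X.
y_i = n_i/n_T, p_i = y_i·P. K = p_C / (p_B^2).
This yields a degree-2 equation in X; solving on (0,1), X = 0.660.

X = 0.660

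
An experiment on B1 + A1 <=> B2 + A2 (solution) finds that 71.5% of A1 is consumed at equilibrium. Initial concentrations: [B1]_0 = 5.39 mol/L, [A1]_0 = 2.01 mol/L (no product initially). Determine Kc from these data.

Let X = conversion of A1.
Concentrations: [B1] = 5.39 − 2.01X; [A1] = 2.01 − 2.01X; [B2] = 2.01X; [A2] = 2.01X.
At X = 0.715: [B1] = 3.95, [A1] = 0.573, [B2] = 1.44, [A2] = 1.44.
Kc = [B2] [A2] / ([B1] [A1]) = 0.912.

Kc = 0.912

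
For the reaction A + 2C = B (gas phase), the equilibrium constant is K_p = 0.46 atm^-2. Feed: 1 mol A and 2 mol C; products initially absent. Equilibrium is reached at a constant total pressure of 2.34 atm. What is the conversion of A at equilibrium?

Take 1 mol A as basis and let X be its fractional conversion, so ξ = X.
At extent ξ: n_A = 1 − X; n_C = 2 − 2X; n_B = X.
Summing: n_T = 3 − 2X.
y_i = n_i/n_T, p_i = y_i·P. K_p = p_B / (p_A p_C^2).
Setting this equal to 0.46 atm^-2 and taking the physical root (0 < X < 1) gives X = 0.421.

X = 0.421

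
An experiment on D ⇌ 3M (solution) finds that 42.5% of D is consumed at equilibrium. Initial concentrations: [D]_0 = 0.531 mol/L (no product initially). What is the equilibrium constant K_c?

Let X = conversion of D.
Concentrations: [D] = 0.531 − 0.531X; [M] = 1.59X.
At X = 0.425: [D] = 0.305, [M] = 0.677.
K_c = [M]^3 / ([D]) = 1.02 (mol/L)^2.

K_c = 1.02 (mol/L)^2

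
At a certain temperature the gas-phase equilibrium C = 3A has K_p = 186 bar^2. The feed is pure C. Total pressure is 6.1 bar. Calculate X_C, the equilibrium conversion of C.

X = 0.688

Take 1 mol C as basis and let X be its fractional conversion, so ξ = X.
Mole table: n_C = 1 − X; n_A = 3X.
n_T = Σnᵢ = 1 + 2X.
With p_i = (n_i/n_T)P, K_p = p_A^3 / (p_C).
Setting this equal to 186 bar^2 and taking the physical root (0 < X < 1) gives X = 0.688.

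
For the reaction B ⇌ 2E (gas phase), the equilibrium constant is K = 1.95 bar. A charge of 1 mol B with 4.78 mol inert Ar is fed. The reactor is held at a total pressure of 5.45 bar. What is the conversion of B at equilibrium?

Take 1 mol B as basis and let X be its fractional conversion, so ξ = X.
At extent ξ: n_B = 1 − X; n_E = 2X; n_I = 4.78 (inert).
Total moles n_T = 5.78 + X.
With p_i = (n_i/n_T)P, K = p_E^2 / (p_B).
Substituting and setting equal to 1.95 bar gives a polynomial in X; the root in (0,1) is X = 0.520.

X = 0.520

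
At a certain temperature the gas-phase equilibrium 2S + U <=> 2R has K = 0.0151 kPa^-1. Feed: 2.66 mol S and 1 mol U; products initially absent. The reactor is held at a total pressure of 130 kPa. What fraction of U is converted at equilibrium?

Let X = conversion of U (basis 1 mol U); extent of reaction ξ = X.
At extent ξ: n_S = 2.66 − 2X; n_U = 1 − X; n_R = 2X.
Total moles n_T = 3.66 − X.
Mole fractions y_i = n_i/n_T; K = p_R^2 / (p_S^2 p_U) with p_i = y_i·P.
Substituting and setting equal to 0.0151 kPa^-1 gives a polynomial in X; the root in (0,1) is X = 0.481.

X = 0.481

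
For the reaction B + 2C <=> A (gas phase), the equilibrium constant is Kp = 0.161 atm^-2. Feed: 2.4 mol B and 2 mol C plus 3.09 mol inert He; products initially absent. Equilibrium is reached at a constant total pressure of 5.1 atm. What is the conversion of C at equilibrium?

Take 2 mol C as basis and let X be its fractional conversion, so ξ = X.
Species balance: n_B = 2.4 − X; n_C = 2 − 2X; n_A = X; n_I = 3.09 (inert).
Summing: n_T = 7.49 − 2X.
Mole fractions y_i = n_i/n_T; Kp = p_A / (p_B p_C^2) with p_i = y_i·P.
Substituting and setting equal to 0.161 atm^-2 gives a polynomial in X; the root in (0,1) is X = 0.332.

X = 0.332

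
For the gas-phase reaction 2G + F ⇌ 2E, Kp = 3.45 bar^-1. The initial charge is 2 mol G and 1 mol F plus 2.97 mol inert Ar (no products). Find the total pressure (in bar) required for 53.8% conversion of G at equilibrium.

P = 4.62 bar

Take 2 mol G as basis and let X be its fractional conversion, so ξ = X.
Moles: n_G = 2 − 2X; n_F = 1 − X; n_E = 2X; n_I = 2.97 (inert).
Summing: n_T = 5.97 − X.
Kp = p_E^2 / (p_G^2 p_F) with p_i = (n_i/n_T)·P.
At X = 0.538: the mole-fraction product g(X) = Π y_i^ν_i = 15.94. Since Kp = g(X)·P^{-1}, P = (g/Kp)^(1/1) = (15.94/3.45)^(1/1) = 4.62 bar.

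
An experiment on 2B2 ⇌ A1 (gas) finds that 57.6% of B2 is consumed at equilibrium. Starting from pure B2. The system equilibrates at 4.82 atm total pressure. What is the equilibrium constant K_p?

Basis: 1 mol B2 initially; let X = conversion of B2. Extent ξ = 0.5X.
Species balance: n_B2 = 1 − X; n_A1 = 0.5X.
Total moles n_T = 1 − 0.5X.
At X = 0.576: n_B2 = 0.424, n_A1 = 0.288, n_T = 0.712.
p_i = (n_i/n_T)·P. K_p = p_A1 / (p_B2^2) = 0.237 atm^-1.

K_p = 0.237 atm^-1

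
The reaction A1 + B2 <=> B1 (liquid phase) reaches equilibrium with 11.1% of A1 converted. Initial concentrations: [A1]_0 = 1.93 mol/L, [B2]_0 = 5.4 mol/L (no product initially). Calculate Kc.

Let X = conversion of A1.
Concentrations: [A1] = 1.93 − 1.93X; [B2] = 5.4 − 1.93X; [B1] = 1.93X.
At X = 0.111: [A1] = 1.72, [B2] = 5.19, [B1] = 0.214.
Kc = [B1] / ([A1] [B2]) = 0.0241 L/mol.

Kc = 0.0241 L/mol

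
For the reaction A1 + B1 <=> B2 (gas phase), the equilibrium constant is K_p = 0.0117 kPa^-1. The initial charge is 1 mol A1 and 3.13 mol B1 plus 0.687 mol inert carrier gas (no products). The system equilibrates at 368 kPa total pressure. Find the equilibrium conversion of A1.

X = 0.717

Let X = conversion of A1 (basis 1 mol A1); extent of reaction ξ = X.
Moles: n_A1 = 1 − X; n_B1 = 3.13 − X; n_B2 = X; n_I = 0.687 (inert).
Total moles n_T = 4.82 − X.
With p_i = (n_i/n_T)P, K_p = p_B2 / (p_A1 p_B1).
Equating to 0.0117 kPa^-1 and solving on 0 < X < 1: X = 0.717.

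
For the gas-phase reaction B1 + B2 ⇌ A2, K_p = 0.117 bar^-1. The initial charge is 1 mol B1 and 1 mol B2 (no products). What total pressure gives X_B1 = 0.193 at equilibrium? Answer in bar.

P = 4.58 bar

Basis: 1 mol B1 initially; let X = conversion of B1. Extent ξ = X.
Mole table: n_B1 = 1 − X; n_B2 = 1 − X; n_A2 = X.
Summing: n_T = 2 − X.
K_p = p_A2 / (p_B1 p_B2) with p_i = (n_i/n_T)·P.
At X = 0.193: the mole-fraction product g(X) = Π y_i^ν_i = 0.5355. Since K_p = g(X)·P^{-1}, P = (g/K_p)^(1/1) = (0.5355/0.117)^(1/1) = 4.58 bar.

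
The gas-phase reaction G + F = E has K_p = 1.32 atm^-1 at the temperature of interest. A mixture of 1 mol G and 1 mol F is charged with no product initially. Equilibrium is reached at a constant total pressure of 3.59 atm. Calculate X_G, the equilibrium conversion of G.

X = 0.583

Let X = conversion of G (basis 1 mol G); extent of reaction ξ = X.
Moles: n_G = 1 − X; n_F = 1 − X; n_E = X.
n_T = Σnᵢ = 2 − X.
Mole fractions y_i = n_i/n_T; K_p = p_E / (p_G p_F) with p_i = y_i·P.
Equating to 1.32 atm^-1 and solving on 0 < X < 1: X = 0.583.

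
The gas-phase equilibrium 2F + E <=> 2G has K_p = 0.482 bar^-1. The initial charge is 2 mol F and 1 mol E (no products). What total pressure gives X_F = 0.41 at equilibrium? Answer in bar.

Let X = conversion of F (basis 2 mol F); extent of reaction ξ = X.
Moles: n_F = 2 − 2X; n_E = 1 − X; n_G = 2X.
n_T = Σnᵢ = 3 − X.
K_p = p_G^2 / (p_F^2 p_E) with p_i = (n_i/n_T)·P.
At X = 0.41: the mole-fraction product g(X) = Π y_i^ν_i = 2.12. Since K_p = g(X)·P^{-1}, P = (g/K_p)^(1/1) = (2.12/0.482)^(1/1) = 4.4 bar.

P = 4.4 bar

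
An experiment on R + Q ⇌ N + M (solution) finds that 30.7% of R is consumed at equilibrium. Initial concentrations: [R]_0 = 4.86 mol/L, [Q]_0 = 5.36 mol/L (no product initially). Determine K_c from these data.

Let X = conversion of R.
Concentrations: [R] = 4.86 − 4.86X; [Q] = 5.36 − 4.86X; [N] = 4.86X; [M] = 4.86X.
At X = 0.307: [R] = 3.37, [Q] = 3.87, [N] = 1.49, [M] = 1.49.
K_c = [N] [M] / ([R] [Q]) = 0.171.

K_c = 0.171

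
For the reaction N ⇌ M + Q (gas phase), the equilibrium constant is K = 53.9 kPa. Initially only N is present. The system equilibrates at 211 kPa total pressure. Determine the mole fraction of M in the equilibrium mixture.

Take 1 mol N as basis and let X be its fractional conversion, so ξ = X.
Species balance: n_N = 1 − X; n_M = X; n_Q = X.
Summing: n_T = 1 + X.
y_i = n_i/n_T, p_i = y_i·P. K = p_M p_Q / (p_N).
This yields a degree-2 equation in X; solving on (0,1), X = 0.451.
Then n_M = 0.451, n_T = 1.45, so y_M = 0.311.

y_M = 0.311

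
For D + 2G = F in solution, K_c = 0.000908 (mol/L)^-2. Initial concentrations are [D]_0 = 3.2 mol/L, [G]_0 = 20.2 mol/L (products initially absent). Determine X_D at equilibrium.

X = 0.240

Let X = conversion of D; extent ξ = 3.2·X mol/L.
Concentrations: [D] = 3.2 − 3.2X; [G] = 20.2 − 6.4X; [F] = 3.2X.
K_c = [F] / ([D] [G]^2).
This equals 0.000908 at X = 0.240 (the root in 0 < X < 1).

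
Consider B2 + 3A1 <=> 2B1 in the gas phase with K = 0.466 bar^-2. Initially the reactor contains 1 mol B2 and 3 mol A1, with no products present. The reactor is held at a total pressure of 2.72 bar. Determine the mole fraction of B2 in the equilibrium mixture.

Let X = conversion of B2 (basis 1 mol B2); extent of reaction ξ = X.
Moles: n_B2 = 1 − X; n_A1 = 3 − 3X; n_B1 = 2X.
Total moles n_T = 4 − 2X.
y_i = n_i/n_T, p_i = y_i·P. K = p_B1^2 / (p_B2 p_A1^3).
Setting this equal to 0.466 bar^-2 and taking the physical root (0 < X < 1) gives X = 0.459.
Then n_B2 = 0.541, n_T = 3.08, so y_B2 = 0.176.

y_B2 = 0.176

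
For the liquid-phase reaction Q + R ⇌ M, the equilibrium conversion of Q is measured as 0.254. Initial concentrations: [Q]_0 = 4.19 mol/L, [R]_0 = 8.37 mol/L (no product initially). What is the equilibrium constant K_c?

Let X = conversion of Q.
Concentrations: [Q] = 4.19 − 4.19X; [R] = 8.37 − 4.19X; [M] = 4.19X.
At X = 0.254: [Q] = 3.13, [R] = 7.31, [M] = 1.06.
K_c = [M] / ([Q] [R]) = 0.0466 L/mol.

K_c = 0.0466 L/mol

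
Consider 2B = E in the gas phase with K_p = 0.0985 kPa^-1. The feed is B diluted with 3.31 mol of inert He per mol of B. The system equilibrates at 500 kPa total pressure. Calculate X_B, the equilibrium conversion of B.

Let X = conversion of B (basis 1 mol B); extent of reaction ξ = 0.5X.
Species balance: n_B = 1 − X; n_E = 0.5X; n_I = 3.31 (inert).
Total moles n_T = 4.31 − 0.5X.
With p_i = (n_i/n_T)P, K_p = p_E / (p_B^2).
This yields a degree-2 equation in X; solving on (0,1), X = 0.820.

X = 0.820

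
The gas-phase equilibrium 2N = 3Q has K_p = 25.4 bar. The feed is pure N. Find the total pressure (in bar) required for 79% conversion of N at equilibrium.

P = 0.939 bar

Let X = conversion of N (basis 1 mol N); extent of reaction ξ = 0.5X.
Species balance: n_N = 1 − X; n_Q = 1.5X.
n_T = Σnᵢ = 1 + 0.5X.
K_p = p_Q^3 / (p_N^2) with p_i = (n_i/n_T)·P.
At X = 0.79: the mole-fraction product g(X) = Π y_i^ν_i = 27.05. Since K_p = g(X)·P^{1}, P = (K_p/g)^(1/1) = (25.4/27.05)^(1/1) = 0.939 bar.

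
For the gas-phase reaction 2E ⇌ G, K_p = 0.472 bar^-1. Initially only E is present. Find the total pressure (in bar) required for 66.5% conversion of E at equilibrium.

P = 4.19 bar

Basis: 1 mol E initially; let X = conversion of E. Extent ξ = 0.5X.
At extent ξ: n_E = 1 − X; n_G = 0.5X.
Total moles n_T = 1 − 0.5X.
K_p = p_G / (p_E^2) with p_i = (n_i/n_T)·P.
At X = 0.665: the mole-fraction product g(X) = Π y_i^ν_i = 1.978. Since K_p = g(X)·P^{-1}, P = (g/K_p)^(1/1) = (1.978/0.472)^(1/1) = 4.19 bar.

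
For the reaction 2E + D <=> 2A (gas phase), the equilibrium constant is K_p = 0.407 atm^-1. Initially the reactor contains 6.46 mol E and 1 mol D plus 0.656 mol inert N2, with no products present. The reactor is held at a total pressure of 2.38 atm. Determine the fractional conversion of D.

Take 1 mol D as basis and let X be its fractional conversion, so ξ = X.
Moles: n_E = 6.46 − 2X; n_D = 1 − X; n_A = 2X; n_I = 0.656 (inert).
n_T = Σnᵢ = 8.12 − X.
With p_i = (n_i/n_T)P, K_p = p_A^2 / (p_E^2 p_D).
Equating to 0.407 atm^-1 and solving on 0 < X < 1: X = 0.599.

X = 0.599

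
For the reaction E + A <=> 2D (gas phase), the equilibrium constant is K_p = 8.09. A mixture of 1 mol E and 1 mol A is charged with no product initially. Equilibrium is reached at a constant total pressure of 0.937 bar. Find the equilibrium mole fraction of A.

y_A = 0.206

Let X = conversion of E (basis 1 mol E); extent of reaction ξ = X.
At extent ξ: n_E = 1 − X; n_A = 1 − X; n_D = 2X.
Since Δν = 0, n_T = 2 throughout.
y_i = n_i/n_T, p_i = y_i·P. K_p = p_D^2 / (p_E p_A).
Substituting and setting equal to 8.09 gives a polynomial in X; the root in (0,1) is X = 0.587.
Then n_A = 0.413, n_T = 2, so y_A = 0.206.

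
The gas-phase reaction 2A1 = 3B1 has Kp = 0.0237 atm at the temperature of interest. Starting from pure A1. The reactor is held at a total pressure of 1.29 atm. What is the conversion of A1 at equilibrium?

X = 0.161

Take 1 mol A1 as basis and let X be its fractional conversion, so ξ = 0.5X.
Mole table: n_A1 = 1 − X; n_B1 = 1.5X.
Total moles n_T = 1 + 0.5X.
With p_i = (n_i/n_T)P, Kp = p_B1^3 / (p_A1^2).
This yields a degree-3 equation in X; solving on (0,1), X = 0.161.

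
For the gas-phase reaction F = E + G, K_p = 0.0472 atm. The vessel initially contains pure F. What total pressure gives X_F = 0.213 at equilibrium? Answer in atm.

Basis: 1 mol F initially; let X = conversion of F. Extent ξ = X.
At extent ξ: n_F = 1 − X; n_E = X; n_G = X.
n_T = Σnᵢ = 1 + X.
K_p = p_E p_G / (p_F) with p_i = (n_i/n_T)·P.
At X = 0.213: the mole-fraction product g(X) = Π y_i^ν_i = 0.04753. Since K_p = g(X)·P^{1}, P = (K_p/g)^(1/1) = (0.0472/0.04753)^(1/1) = 0.993 atm.

P = 0.993 atm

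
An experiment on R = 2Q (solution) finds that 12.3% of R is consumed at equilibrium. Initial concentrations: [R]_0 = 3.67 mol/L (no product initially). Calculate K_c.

K_c = 0.253 mol/L

Let X = conversion of R.
Concentrations: [R] = 3.67 − 3.67X; [Q] = 7.34X.
At X = 0.123: [R] = 3.22, [Q] = 0.903.
K_c = [Q]^2 / ([R]) = 0.253 mol/L.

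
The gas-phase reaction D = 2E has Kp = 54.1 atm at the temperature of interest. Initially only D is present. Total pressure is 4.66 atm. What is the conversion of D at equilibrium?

X = 0.862

Basis: 1 mol D initially; let X = conversion of D. Extent ξ = X.
At extent ξ: n_D = 1 − X; n_E = 2X.
Total moles n_T = 1 + X.
y_i = n_i/n_T, p_i = y_i·P. Kp = p_E^2 / (p_D).
Substituting and setting equal to 54.1 atm gives a polynomial in X; the root in (0,1) is X = 0.862.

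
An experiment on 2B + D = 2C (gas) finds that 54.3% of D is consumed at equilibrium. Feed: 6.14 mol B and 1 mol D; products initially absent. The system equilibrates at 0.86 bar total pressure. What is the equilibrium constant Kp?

Kp = 0.775 bar^-1

Take 1 mol D as basis and let X be its fractional conversion, so ξ = X.
Moles: n_B = 6.14 − 2X; n_D = 1 − X; n_C = 2X.
Total moles n_T = 7.14 − X.
At X = 0.543: n_B = 5.05, n_D = 0.457, n_C = 1.09, n_T = 6.6.
p_i = (n_i/n_T)·P. Kp = p_C^2 / (p_B^2 p_D) = 0.775 bar^-1.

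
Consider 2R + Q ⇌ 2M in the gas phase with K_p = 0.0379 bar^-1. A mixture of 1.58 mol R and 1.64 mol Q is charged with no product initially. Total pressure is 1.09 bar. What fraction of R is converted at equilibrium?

X = 0.125

Let X = conversion of R (basis 1.58 mol R); extent of reaction ξ = 0.79X.
At extent ξ: n_R = 1.58 − 1.58X; n_Q = 1.64 − 0.79X; n_M = 1.58X.
n_T = Σnᵢ = 3.22 − 0.79X.
y_i = n_i/n_T, p_i = y_i·P. K_p = p_M^2 / (p_R^2 p_Q).
Equating to 0.0379 bar^-1 and solving on 0 < X < 1: X = 0.125.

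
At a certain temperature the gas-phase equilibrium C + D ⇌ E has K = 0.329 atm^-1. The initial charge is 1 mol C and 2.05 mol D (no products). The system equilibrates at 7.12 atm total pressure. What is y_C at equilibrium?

Basis: 1 mol C initially; let X = conversion of C. Extent ξ = X.
Mole table: n_C = 1 − X; n_D = 2.05 − X; n_E = X.
n_T = Σnᵢ = 3.05 − X.
Mole fractions y_i = n_i/n_T; K = p_E / (p_C p_D) with p_i = y_i·P.
Equating to 0.329 atm^-1 and solving on 0 < X < 1: X = 0.582.
Then n_C = 0.418, n_T = 2.47, so y_C = 0.169.

y_C = 0.169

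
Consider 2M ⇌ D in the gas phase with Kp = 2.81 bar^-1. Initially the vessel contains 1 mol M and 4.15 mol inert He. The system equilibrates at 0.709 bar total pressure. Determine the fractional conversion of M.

Basis: 1 mol M initially; let X = conversion of M. Extent ξ = 0.5X.
Moles: n_M = 1 − X; n_D = 0.5X; n_I = 4.15 (inert).
Summing: n_T = 5.15 − 0.5X.
Mole fractions y_i = n_i/n_T; Kp = p_D / (p_M^2) with p_i = y_i·P.
Equating to 2.81 bar^-1 and solving on 0 < X < 1: X = 0.344.

X = 0.344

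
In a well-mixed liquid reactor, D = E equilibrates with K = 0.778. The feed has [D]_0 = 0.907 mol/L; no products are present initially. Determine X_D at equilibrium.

Let X = conversion of D; extent ξ = 0.907·X mol/L.
Concentrations: [D] = 0.907 − 0.907X; [E] = 0.907X.
K = [E] / ([D]).
Setting equal to 0.778 and solving for X on (0,1) gives X = 0.438.

X = 0.438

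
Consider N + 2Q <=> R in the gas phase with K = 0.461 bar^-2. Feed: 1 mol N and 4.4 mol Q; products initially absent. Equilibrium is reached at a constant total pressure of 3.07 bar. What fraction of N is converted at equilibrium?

X = 0.709

Let X = conversion of N (basis 1 mol N); extent of reaction ξ = X.
At extent ξ: n_N = 1 − X; n_Q = 4.4 − 2X; n_R = X.
Total moles n_T = 5.4 − 2X.
Mole fractions y_i = n_i/n_T; K = p_R / (p_N p_Q^2) with p_i = y_i·P.
Substituting and setting equal to 0.461 bar^-2 gives a polynomial in X; the root in (0,1) is X = 0.709.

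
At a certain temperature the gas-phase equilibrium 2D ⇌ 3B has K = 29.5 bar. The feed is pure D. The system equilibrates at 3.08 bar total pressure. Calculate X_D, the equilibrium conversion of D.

Basis: 1 mol D initially; let X = conversion of D. Extent ξ = 0.5X.
Species balance: n_D = 1 − X; n_B = 1.5X.
Total moles n_T = 1 + 0.5X.
Mole fractions y_i = n_i/n_T; K = p_B^3 / (p_D^2) with p_i = y_i·P.
This yields a degree-3 equation in X; solving on (0,1), X = 0.700.

X = 0.700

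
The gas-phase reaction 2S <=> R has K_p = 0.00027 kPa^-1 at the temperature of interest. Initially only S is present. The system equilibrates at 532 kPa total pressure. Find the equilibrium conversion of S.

Basis: 1 mol S initially; let X = conversion of S. Extent ξ = 0.5X.
Mole table: n_S = 1 − X; n_R = 0.5X.
Total moles n_T = 1 − 0.5X.
With p_i = (n_i/n_T)P, K_p = p_R / (p_S^2).
Equating to 0.00027 kPa^-1 and solving on 0 < X < 1: X = 0.203.

X = 0.203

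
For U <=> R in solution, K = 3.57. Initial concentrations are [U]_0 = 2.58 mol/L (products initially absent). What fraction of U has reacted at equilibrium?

Let X = conversion of U; extent ξ = 2.58·X mol/L.
Concentrations: [U] = 2.58 − 2.58X; [R] = 2.58X.
K = [R] / ([U]).
Solving K = 3.57 for X ∈ (0,1): X = 0.781.

X = 0.781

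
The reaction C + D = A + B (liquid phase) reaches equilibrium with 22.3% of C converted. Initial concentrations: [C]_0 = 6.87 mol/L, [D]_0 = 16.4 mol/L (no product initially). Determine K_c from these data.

Let X = conversion of C.
Concentrations: [C] = 6.87 − 6.87X; [D] = 16.4 − 6.87X; [A] = 6.87X; [B] = 6.87X.
At X = 0.223: [C] = 5.34, [D] = 14.9, [A] = 1.53, [B] = 1.53.
K_c = [A] [B] / ([C] [D]) = 0.0296.

K_c = 0.0296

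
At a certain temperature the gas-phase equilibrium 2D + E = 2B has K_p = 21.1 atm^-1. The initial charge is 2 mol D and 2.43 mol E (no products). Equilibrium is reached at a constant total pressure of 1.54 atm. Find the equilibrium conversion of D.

X = 0.793

Basis: 2 mol D initially; let X = conversion of D. Extent ξ = X.
Mole table: n_D = 2 − 2X; n_E = 2.43 − X; n_B = 2X.
n_T = Σnᵢ = 4.43 − X.
Mole fractions y_i = n_i/n_T; K_p = p_B^2 / (p_D^2 p_E) with p_i = y_i·P.
Substituting and setting equal to 21.1 atm^-1 gives a polynomial in X; the root in (0,1) is X = 0.793.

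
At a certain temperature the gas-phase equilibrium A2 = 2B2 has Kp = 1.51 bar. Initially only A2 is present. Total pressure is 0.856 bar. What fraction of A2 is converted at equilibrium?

X = 0.553

Let X = conversion of A2 (basis 1 mol A2); extent of reaction ξ = X.
Mole table: n_A2 = 1 − X; n_B2 = 2X.
Total moles n_T = 1 + X.
Mole fractions y_i = n_i/n_T; Kp = p_B2^2 / (p_A2) with p_i = y_i·P.
Substituting and setting equal to 1.51 bar gives a polynomial in X; the root in (0,1) is X = 0.553.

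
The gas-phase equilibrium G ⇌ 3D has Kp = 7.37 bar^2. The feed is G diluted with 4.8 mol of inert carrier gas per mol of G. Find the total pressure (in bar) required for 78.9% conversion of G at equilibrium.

Let X = conversion of G (basis 1 mol G); extent of reaction ξ = X.
Moles: n_G = 1 − X; n_D = 3X; n_I = 4.8 (inert).
n_T = Σnᵢ = 5.8 + 2X.
Kp = p_D^3 / (p_G) with p_i = (n_i/n_T)·P.
At X = 0.789: the mole-fraction product g(X) = Π y_i^ν_i = 1.155. Since Kp = g(X)·P^{2}, P = (Kp/g)^(1/2) = (7.37/1.155)^(1/2) = 2.53 bar.

P = 2.53 bar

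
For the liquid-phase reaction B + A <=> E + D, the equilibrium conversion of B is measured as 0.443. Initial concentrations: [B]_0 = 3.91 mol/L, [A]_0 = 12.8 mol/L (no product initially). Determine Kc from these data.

Kc = 0.124

Let X = conversion of B.
Concentrations: [B] = 3.91 − 3.91X; [A] = 12.8 − 3.91X; [E] = 3.91X; [D] = 3.91X.
At X = 0.443: [B] = 2.18, [A] = 11.1, [E] = 1.73, [D] = 1.73.
Kc = [E] [D] / ([B] [A]) = 0.124.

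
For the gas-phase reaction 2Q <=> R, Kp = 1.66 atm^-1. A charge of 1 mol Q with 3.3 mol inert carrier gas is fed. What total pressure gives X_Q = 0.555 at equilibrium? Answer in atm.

Take 1 mol Q as basis and let X be its fractional conversion, so ξ = 0.5X.
Mole table: n_Q = 1 − X; n_R = 0.5X; n_I = 3.3 (inert).
Total moles n_T = 4.3 − 0.5X.
Kp = p_R / (p_Q^2) with p_i = (n_i/n_T)·P.
At X = 0.555: the mole-fraction product g(X) = Π y_i^ν_i = 5.637. Since Kp = g(X)·P^{-1}, P = (g/Kp)^(1/1) = (5.637/1.66)^(1/1) = 3.4 atm.

P = 3.4 atm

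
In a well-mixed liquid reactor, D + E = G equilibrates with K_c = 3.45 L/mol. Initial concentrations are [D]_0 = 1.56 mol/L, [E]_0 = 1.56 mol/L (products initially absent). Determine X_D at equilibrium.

X = 0.652

Let X = conversion of D; extent ξ = 1.56·X mol/L.
Concentrations: [D] = 1.56 − 1.56X; [E] = 1.56 − 1.56X; [G] = 1.56X.
K_c = [G] / ([D] [E]).
Equating to 3.45 L/mol: the physical root is X = 0.652.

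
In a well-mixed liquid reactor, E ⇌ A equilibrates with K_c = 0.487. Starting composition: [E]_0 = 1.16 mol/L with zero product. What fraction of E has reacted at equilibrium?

Let X = conversion of E; extent ξ = 1.16·X mol/L.
Concentrations: [E] = 1.16 − 1.16X; [A] = 1.16X.
K_c = [A] / ([E]).
Solving K_c = 0.487 for X ∈ (0,1): X = 0.328.

X = 0.328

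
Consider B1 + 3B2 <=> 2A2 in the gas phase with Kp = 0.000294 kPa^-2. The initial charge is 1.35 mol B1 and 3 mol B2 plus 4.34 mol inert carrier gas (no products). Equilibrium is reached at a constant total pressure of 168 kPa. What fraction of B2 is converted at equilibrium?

Let X = conversion of B2 (basis 3 mol B2); extent of reaction ξ = X.
Species balance: n_B1 = 1.35 − X; n_B2 = 3 − 3X; n_A2 = 2X; n_I = 4.34 (inert).
Summing: n_T = 8.69 − 2X.
With p_i = (n_i/n_T)P, Kp = p_A2^2 / (p_B1 p_B2^3).
Setting this equal to 0.000294 kPa^-2 and taking the physical root (0 < X < 1) gives X = 0.414.

X = 0.414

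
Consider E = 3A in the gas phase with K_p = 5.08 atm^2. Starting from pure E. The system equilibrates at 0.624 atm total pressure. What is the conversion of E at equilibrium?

X = 0.832

Let X = conversion of E (basis 1 mol E); extent of reaction ξ = X.
At extent ξ: n_E = 1 − X; n_A = 3X.
n_T = Σnᵢ = 1 + 2X.
With p_i = (n_i/n_T)P, K_p = p_A^3 / (p_E).
Equating to 5.08 atm^2 and solving on 0 < X < 1: X = 0.832.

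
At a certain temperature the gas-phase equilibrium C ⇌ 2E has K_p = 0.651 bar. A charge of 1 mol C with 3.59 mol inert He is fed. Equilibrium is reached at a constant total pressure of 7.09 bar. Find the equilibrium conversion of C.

Basis: 1 mol C initially; let X = conversion of C. Extent ξ = X.
Mole table: n_C = 1 − X; n_E = 2X; n_I = 3.59 (inert).
Total moles n_T = 4.59 + X.
Mole fractions y_i = n_i/n_T; K_p = p_E^2 / (p_C) with p_i = y_i·P.
Substituting and setting equal to 0.651 bar gives a polynomial in X; the root in (0,1) is X = 0.283.

X = 0.283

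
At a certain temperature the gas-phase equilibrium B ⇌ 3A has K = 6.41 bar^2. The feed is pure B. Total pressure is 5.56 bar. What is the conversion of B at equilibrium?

Take 1 mol B as basis and let X be its fractional conversion, so ξ = X.
At extent ξ: n_B = 1 − X; n_A = 3X.
n_T = Σnᵢ = 1 + 2X.
With p_i = (n_i/n_T)P, K = p_A^3 / (p_B).
Substituting and setting equal to 6.41 bar^2 gives a polynomial in X; the root in (0,1) is X = 0.233.

X = 0.233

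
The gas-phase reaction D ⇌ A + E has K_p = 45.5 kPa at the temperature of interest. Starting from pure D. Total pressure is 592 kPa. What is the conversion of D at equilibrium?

X = 0.267

Take 1 mol D as basis and let X be its fractional conversion, so ξ = X.
At extent ξ: n_D = 1 − X; n_A = X; n_E = X.
Summing: n_T = 1 + X.
y_i = n_i/n_T, p_i = y_i·P. K_p = p_A p_E / (p_D).
This yields a degree-2 equation in X; solving on (0,1), X = 0.267.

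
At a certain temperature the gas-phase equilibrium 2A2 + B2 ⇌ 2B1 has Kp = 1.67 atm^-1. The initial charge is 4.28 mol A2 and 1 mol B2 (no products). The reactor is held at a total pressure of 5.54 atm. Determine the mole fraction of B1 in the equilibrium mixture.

Let X = conversion of B2 (basis 1 mol B2); extent of reaction ξ = X.
Mole table: n_A2 = 4.28 − 2X; n_B2 = 1 − X; n_B1 = 2X.
n_T = Σnᵢ = 5.28 − X.
Mole fractions y_i = n_i/n_T; Kp = p_B1^2 / (p_A2^2 p_B2) with p_i = y_i·P.
Setting this equal to 1.67 atm^-1 and taking the physical root (0 < X < 1) gives X = 0.816.
Then n_B1 = 1.63, n_T = 4.46, so y_B1 = 0.366.

y_B1 = 0.366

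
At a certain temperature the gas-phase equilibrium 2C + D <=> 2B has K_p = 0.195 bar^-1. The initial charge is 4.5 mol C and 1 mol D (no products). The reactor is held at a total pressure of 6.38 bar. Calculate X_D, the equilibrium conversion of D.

X = 0.561

Take 1 mol D as basis and let X be its fractional conversion, so ξ = X.
Moles: n_C = 4.5 − 2X; n_D = 1 − X; n_B = 2X.
Summing: n_T = 5.5 − X.
y_i = n_i/n_T, p_i = y_i·P. K_p = p_B^2 / (p_C^2 p_D).
This yields a degree-3 equation in X; solving on (0,1), X = 0.561.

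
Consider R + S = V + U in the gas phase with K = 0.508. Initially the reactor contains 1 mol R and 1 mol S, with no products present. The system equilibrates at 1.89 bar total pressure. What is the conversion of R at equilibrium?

Take 1 mol R as basis and let X be its fractional conversion, so ξ = X.
At extent ξ: n_R = 1 − X; n_S = 1 − X; n_V = X; n_U = X.
Total moles n_T = 2 (Δν = 0, constant).
y_i = n_i/n_T, p_i = y_i·P. K = p_V p_U / (p_R p_S).
Setting this equal to 0.508 and taking the physical root (0 < X < 1) gives X = 0.416.

X = 0.416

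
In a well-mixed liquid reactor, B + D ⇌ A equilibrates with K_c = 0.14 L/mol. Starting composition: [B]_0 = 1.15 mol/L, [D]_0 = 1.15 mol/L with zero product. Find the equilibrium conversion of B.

X = 0.124

Let X = conversion of B; extent ξ = 1.15·X mol/L.
Concentrations: [B] = 1.15 − 1.15X; [D] = 1.15 − 1.15X; [A] = 1.15X.
K_c = [A] / ([B] [D]).
Setting equal to 0.14 and solving for X on (0,1) gives X = 0.124.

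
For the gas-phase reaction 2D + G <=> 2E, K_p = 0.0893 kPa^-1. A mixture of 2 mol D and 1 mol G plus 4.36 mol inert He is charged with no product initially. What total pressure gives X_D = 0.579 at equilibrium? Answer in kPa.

P = 341 kPa

Let X = conversion of D (basis 2 mol D); extent of reaction ξ = X.
Moles: n_D = 2 − 2X; n_G = 1 − X; n_E = 2X; n_I = 4.36 (inert).
Total moles n_T = 7.36 − X.
K_p = p_E^2 / (p_D^2 p_G) with p_i = (n_i/n_T)·P.
At X = 0.579: the mole-fraction product g(X) = Π y_i^ν_i = 30.47. Since K_p = g(X)·P^{-1}, P = (g/K_p)^(1/1) = (30.47/0.0893)^(1/1) = 341 kPa.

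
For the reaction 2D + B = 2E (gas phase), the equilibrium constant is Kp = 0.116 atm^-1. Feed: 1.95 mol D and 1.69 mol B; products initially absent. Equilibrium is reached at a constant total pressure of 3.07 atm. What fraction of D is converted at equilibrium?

Let X = conversion of D (basis 1.95 mol D); extent of reaction ξ = 0.975X.
At extent ξ: n_D = 1.95 − 1.95X; n_B = 1.69 − 0.975X; n_E = 1.95X.
Summing: n_T = 3.64 − 0.975X.
With p_i = (n_i/n_T)P, Kp = p_E^2 / (p_D^2 p_B).
This yields a degree-3 equation in X; solving on (0,1), X = 0.279.

X = 0.279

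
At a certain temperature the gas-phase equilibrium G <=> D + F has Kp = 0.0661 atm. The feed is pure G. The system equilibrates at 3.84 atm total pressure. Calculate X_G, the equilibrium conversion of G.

X = 0.130

Let X = conversion of G (basis 1 mol G); extent of reaction ξ = X.
Moles: n_G = 1 − X; n_D = X; n_F = X.
Total moles n_T = 1 + X.
With p_i = (n_i/n_T)P, Kp = p_D p_F / (p_G).
Equating to 0.0661 atm and solving on 0 < X < 1: X = 0.130.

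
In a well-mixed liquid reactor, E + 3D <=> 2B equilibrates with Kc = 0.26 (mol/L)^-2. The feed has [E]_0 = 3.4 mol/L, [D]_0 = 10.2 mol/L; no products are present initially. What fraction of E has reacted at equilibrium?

Let X = conversion of E; extent ξ = 3.4·X mol/L.
Concentrations: [E] = 3.4 − 3.4X; [D] = 10.2 − 10.2X; [B] = 6.8X.
Kc = [B]^2 / ([E] [D]^3).
Equating to 0.26 (mol/L)^-2: the physical root is X = 0.627.

X = 0.627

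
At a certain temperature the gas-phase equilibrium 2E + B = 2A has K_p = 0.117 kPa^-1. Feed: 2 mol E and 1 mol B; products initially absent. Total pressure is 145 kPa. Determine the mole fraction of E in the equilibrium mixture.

y_E = 0.318

Basis: 2 mol E initially; let X = conversion of E. Extent ξ = X.
Species balance: n_E = 2 − 2X; n_B = 1 − X; n_A = 2X.
Summing: n_T = 3 − X.
y_i = n_i/n_T, p_i = y_i·P. K_p = p_A^2 / (p_E^2 p_B).
Substituting and setting equal to 0.117 kPa^-1 gives a polynomial in X; the root in (0,1) is X = 0.622.
Then n_E = 0.757, n_T = 2.38, so y_E = 0.318.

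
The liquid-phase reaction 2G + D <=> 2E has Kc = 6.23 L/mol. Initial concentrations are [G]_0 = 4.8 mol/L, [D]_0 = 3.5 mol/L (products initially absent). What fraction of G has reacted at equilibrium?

X = 0.763

Let X = conversion of G; extent ξ = 4.8X/2 mol/L.
Concentrations: [G] = 4.8 − 4.8X; [D] = 3.5 − 2.4X; [E] = 4.8X.
Kc = [E]^2 / ([G]^2 [D]).
This equals 6.23 at X = 0.763 (the root in 0 < X < 1).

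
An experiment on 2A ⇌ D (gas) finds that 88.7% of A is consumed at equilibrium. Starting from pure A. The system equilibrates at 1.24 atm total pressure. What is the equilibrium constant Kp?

Kp = 15.6 atm^-1

Take 1 mol A as basis and let X be its fractional conversion, so ξ = 0.5X.
Species balance: n_A = 1 − X; n_D = 0.5X.
Total moles n_T = 1 − 0.5X.
At X = 0.887: n_A = 0.113, n_D = 0.444, n_T = 0.556.
p_i = (n_i/n_T)·P. Kp = p_D / (p_A^2) = 15.6 atm^-1.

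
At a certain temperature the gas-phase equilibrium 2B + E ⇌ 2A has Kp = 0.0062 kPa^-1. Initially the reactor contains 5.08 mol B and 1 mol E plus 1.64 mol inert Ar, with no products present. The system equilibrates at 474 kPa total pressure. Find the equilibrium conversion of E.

Take 1 mol E as basis and let X be its fractional conversion, so ξ = X.
Mole table: n_B = 5.08 − 2X; n_E = 1 − X; n_A = 2X; n_I = 1.64 (inert).
Summing: n_T = 7.72 − X.
Mole fractions y_i = n_i/n_T; Kp = p_A^2 / (p_B^2 p_E) with p_i = y_i·P.
Equating to 0.0062 kPa^-1 and solving on 0 < X < 1: X = 0.680.

X = 0.680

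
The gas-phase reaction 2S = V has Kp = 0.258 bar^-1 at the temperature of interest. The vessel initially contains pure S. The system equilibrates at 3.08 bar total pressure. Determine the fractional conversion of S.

X = 0.511

Basis: 1 mol S initially; let X = conversion of S. Extent ξ = 0.5X.
Species balance: n_S = 1 − X; n_V = 0.5X.
n_T = Σnᵢ = 1 − 0.5X.
Mole fractions y_i = n_i/n_T; Kp = p_V / (p_S^2) with p_i = y_i·P.
Setting this equal to 0.258 bar^-1 and taking the physical root (0 < X < 1) gives X = 0.511.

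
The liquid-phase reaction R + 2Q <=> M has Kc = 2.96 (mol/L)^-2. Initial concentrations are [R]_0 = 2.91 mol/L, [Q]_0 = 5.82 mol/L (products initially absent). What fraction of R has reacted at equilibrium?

Let X = conversion of R; extent ξ = 2.91·X mol/L.
Concentrations: [R] = 2.91 − 2.91X; [Q] = 5.82 − 5.82X; [M] = 2.91X.
Kc = [M] / ([R] [Q]^2).
Setting equal to 2.96 and solving for X on (0,1) gives X = 0.800.

X = 0.800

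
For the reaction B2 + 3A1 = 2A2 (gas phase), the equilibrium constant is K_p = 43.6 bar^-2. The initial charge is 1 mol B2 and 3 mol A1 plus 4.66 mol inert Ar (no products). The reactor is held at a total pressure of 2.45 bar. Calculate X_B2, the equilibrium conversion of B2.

X = 0.660

Take 1 mol B2 as basis and let X be its fractional conversion, so ξ = X.
Moles: n_B2 = 1 − X; n_A1 = 3 − 3X; n_A2 = 2X; n_I = 4.66 (inert).
n_T = Σnᵢ = 8.66 − 2X.
y_i = n_i/n_T, p_i = y_i·P. K_p = p_A2^2 / (p_B2 p_A1^3).
Setting this equal to 43.6 bar^-2 and taking the physical root (0 < X < 1) gives X = 0.660.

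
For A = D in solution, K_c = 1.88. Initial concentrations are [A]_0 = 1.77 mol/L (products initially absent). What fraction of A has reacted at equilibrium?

Let X = conversion of A; extent ξ = 1.77·X mol/L.
Concentrations: [A] = 1.77 − 1.77X; [D] = 1.77X.
K_c = [D] / ([A]).
Equating to 1.88: the physical root is X = 0.653.

X = 0.653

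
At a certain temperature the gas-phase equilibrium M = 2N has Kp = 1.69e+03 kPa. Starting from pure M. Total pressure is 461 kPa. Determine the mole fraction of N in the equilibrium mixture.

Let X = conversion of M (basis 1 mol M); extent of reaction ξ = X.
At extent ξ: n_M = 1 − X; n_N = 2X.
Summing: n_T = 1 + X.
Mole fractions y_i = n_i/n_T; Kp = p_N^2 / (p_M) with p_i = y_i·P.
Substituting and setting equal to 1.69e+03 kPa gives a polynomial in X; the root in (0,1) is X = 0.692.
Then n_N = 1.38, n_T = 1.69, so y_N = 0.818.

y_N = 0.818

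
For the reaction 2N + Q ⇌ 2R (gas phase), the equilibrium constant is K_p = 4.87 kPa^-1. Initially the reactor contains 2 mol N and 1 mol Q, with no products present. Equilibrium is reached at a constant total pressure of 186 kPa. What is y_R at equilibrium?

y_R = 0.828

Basis: 2 mol N initially; let X = conversion of N. Extent ξ = X.
Mole table: n_N = 2 − 2X; n_Q = 1 − X; n_R = 2X.
Total moles n_T = 3 − X.
With p_i = (n_i/n_T)P, K_p = p_R^2 / (p_N^2 p_Q).
Setting this equal to 4.87 kPa^-1 and taking the physical root (0 < X < 1) gives X = 0.878.
Then n_R = 1.76, n_T = 2.12, so y_R = 0.828.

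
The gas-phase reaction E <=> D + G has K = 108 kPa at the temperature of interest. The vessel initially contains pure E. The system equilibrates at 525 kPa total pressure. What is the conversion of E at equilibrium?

Take 1 mol E as basis and let X be its fractional conversion, so ξ = X.
At extent ξ: n_E = 1 − X; n_D = X; n_G = X.
n_T = Σnᵢ = 1 + X.
y_i = n_i/n_T, p_i = y_i·P. K = p_D p_G / (p_E).
Setting this equal to 108 kPa and taking the physical root (0 < X < 1) gives X = 0.413.

X = 0.413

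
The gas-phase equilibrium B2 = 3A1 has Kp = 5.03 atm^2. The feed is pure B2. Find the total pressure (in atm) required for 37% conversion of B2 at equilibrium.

P = 2.65 atm

Let X = conversion of B2 (basis 1 mol B2); extent of reaction ξ = X.
Moles: n_B2 = 1 − X; n_A1 = 3X.
Summing: n_T = 1 + 2X.
Kp = p_A1^3 / (p_B2) with p_i = (n_i/n_T)·P.
At X = 0.37: the mole-fraction product g(X) = Π y_i^ν_i = 0.717. Since Kp = g(X)·P^{2}, P = (Kp/g)^(1/2) = (5.03/0.717)^(1/2) = 2.65 atm.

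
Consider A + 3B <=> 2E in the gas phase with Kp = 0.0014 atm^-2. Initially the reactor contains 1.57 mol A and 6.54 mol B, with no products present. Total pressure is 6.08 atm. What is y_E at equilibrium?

y_E = 0.063

Basis: 1.57 mol A initially; let X = conversion of A. Extent ξ = 1.57X.
At extent ξ: n_A = 1.57 − 1.57X; n_B = 6.54 − 4.71X; n_E = 3.14X.
Total moles n_T = 8.11 − 3.14X.
Mole fractions y_i = n_i/n_T; Kp = p_E^2 / (p_A p_B^3) with p_i = y_i·P.
Substituting and setting equal to 0.0014 atm^-2 gives a polynomial in X; the root in (0,1) is X = 0.154.
Then n_E = 0.482, n_T = 7.63, so y_E = 0.063.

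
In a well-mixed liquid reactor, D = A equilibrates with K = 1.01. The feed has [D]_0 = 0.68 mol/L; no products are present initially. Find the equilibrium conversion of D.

Let X = conversion of D; extent ξ = 0.68·X mol/L.
Concentrations: [D] = 0.68 − 0.68X; [A] = 0.68X.
K = [A] / ([D]).
Equating to 1.01: the physical root is X = 0.502.

X = 0.502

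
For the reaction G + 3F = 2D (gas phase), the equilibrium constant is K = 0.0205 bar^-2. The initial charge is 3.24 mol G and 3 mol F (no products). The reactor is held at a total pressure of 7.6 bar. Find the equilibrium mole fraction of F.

y_F = 0.329

Take 3 mol F as basis and let X be its fractional conversion, so ξ = X.
At extent ξ: n_G = 3.24 − X; n_F = 3 − 3X; n_D = 2X.
n_T = Σnᵢ = 6.24 − 2X.
Mole fractions y_i = n_i/n_T; K = p_D^2 / (p_G p_F^3) with p_i = y_i·P.
Equating to 0.0205 bar^-2 and solving on 0 < X < 1: X = 0.404.
Then n_F = 1.79, n_T = 5.43, so y_F = 0.329.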